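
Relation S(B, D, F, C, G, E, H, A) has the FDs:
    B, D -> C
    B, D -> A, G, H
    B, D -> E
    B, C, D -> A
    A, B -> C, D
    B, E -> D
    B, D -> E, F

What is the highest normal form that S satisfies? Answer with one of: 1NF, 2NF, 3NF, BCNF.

BCNF

Candidate keys: {A, B}, {B, D}, {B, E}. Prime attributes: {A, B, D, E}.
Every FD has a superkey on the left, so the relation is in BCNF.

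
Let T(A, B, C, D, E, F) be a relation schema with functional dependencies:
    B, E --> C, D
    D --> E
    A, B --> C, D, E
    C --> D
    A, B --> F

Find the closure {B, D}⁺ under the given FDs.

{B, C, D, E}

Start with {B, D}.
D --> E applies; add {E} → now {B, D, E}.
B, E --> C, D applies; add {C} → now {B, C, D, E}.
No further FD applies.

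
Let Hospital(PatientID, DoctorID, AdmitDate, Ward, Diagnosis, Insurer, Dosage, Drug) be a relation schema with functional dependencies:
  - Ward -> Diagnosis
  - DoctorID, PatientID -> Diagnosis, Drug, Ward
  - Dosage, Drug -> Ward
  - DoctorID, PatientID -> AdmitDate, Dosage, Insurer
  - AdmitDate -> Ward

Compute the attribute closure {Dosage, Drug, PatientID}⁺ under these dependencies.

{Diagnosis, Dosage, Drug, PatientID, Ward}

Start with {Dosage, Drug, PatientID}.
Dosage, Drug -> Ward applies; add {Ward} → now {Dosage, Drug, PatientID, Ward}.
Ward -> Diagnosis applies; add {Diagnosis} → now {Diagnosis, Dosage, Drug, PatientID, Ward}.
No further FD applies.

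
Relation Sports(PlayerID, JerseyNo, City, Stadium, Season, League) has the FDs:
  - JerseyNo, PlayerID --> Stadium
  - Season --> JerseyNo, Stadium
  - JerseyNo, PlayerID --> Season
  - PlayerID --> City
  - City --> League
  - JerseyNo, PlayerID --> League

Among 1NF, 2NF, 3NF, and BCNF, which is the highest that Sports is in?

1NF

Candidate keys: {JerseyNo, PlayerID}, {PlayerID, Season}. Prime attributes: {JerseyNo, PlayerID, Season}.
Season --> JerseyNo, Stadium breaks BCNF: {Season}⁺ = {JerseyNo, Season, Stadium}, so {Season} is not a superkey.
Season --> JerseyNo, Stadium determines the non-prime attribute {Stadium} from a non-superkey — 3NF is violated.
{PlayerID} is a proper subset of the key {JerseyNo, PlayerID}, and {PlayerID}⁺ contains the non-prime attributes {City, League} — a partial dependency, so 2NF is violated.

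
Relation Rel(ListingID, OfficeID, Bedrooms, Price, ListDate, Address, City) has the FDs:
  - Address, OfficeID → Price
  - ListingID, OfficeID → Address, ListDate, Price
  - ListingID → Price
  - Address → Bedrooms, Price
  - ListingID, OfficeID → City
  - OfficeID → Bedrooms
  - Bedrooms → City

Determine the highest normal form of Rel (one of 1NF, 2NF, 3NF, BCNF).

Candidate key: {ListingID, OfficeID}. Prime attributes: {ListingID, OfficeID}.
For Address, OfficeID → Price we have {Address, OfficeID}⁺ = {Address, Bedrooms, City, OfficeID, Price}; {Address, OfficeID} is not a superkey, so BCNF fails.
Address, OfficeID → Price has non-prime {Price} on the right and a non-superkey on the left, so 3NF fails.
The proper key subset {ListingID} of {ListingID, OfficeID} determines non-prime {Price}, so the relation is not even in 2NF.

1NF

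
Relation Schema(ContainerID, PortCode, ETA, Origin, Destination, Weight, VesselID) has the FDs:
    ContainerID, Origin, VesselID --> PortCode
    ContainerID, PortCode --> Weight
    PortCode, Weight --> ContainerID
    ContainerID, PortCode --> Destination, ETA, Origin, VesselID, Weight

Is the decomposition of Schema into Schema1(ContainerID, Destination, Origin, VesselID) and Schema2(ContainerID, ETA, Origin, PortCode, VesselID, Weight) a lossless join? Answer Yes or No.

The shared attributes are {ContainerID, Origin, VesselID} and {ContainerID, Origin, VesselID}⁺ = {ContainerID, Destination, ETA, Origin, PortCode, VesselID, Weight}.
Since Schema1 ⊆ {ContainerID, Destination, ETA, Origin, PortCode, VesselID, Weight}, the intersection is a superkey of Schema1; the decomposition is lossless.

Yes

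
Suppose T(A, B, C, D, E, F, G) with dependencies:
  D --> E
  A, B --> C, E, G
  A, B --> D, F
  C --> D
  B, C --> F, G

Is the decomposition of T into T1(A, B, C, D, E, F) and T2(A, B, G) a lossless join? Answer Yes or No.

Yes

Common attributes: {A, B}; their closure is {A, B, C, D, E, F, G}.
T1 is contained in that closure, so T1 ∩ T2 --> T1 holds and the join is lossless.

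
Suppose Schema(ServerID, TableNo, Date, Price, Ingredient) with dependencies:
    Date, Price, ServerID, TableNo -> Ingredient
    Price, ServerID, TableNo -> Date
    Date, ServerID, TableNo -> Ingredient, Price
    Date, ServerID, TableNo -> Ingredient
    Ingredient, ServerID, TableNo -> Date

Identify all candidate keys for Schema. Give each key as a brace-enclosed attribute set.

{Date, ServerID, TableNo}, {Ingredient, ServerID, TableNo}, {Price, ServerID, TableNo}

Attributes never on any right-hand side: {ServerID, TableNo} — every candidate key must contain all of them.
{Date, ServerID, TableNo}⁺ = {Date, Ingredient, Price, ServerID, TableNo} — all of the relation — so {Date, ServerID, TableNo} is a candidate key.
{Ingredient, ServerID, TableNo}⁺ = {Date, Ingredient, Price, ServerID, TableNo} — all of the relation — so {Ingredient, ServerID, TableNo} is a candidate key.
{Price, ServerID, TableNo}⁺ = {Date, Ingredient, Price, ServerID, TableNo} — all of the relation — so {Price, ServerID, TableNo} is a candidate key.
No proper subset of any of these is a key, and no other minimal superkey exists.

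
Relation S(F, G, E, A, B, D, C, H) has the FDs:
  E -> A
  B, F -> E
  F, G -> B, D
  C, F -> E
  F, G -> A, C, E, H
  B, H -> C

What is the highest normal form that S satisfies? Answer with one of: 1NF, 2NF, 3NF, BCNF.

2NF

Candidate key: {F, G}. Prime attributes: {F, G}.
E -> A: {E}⁺ = {A, E}, which is not all of the attributes, so the left side is not a superkey — BCNF is violated.
Because {A} is non-prime and the left side of E -> A is not a superkey, the relation is not in 3NF.
No non-prime attribute depends on a proper subset of any candidate key, so 2NF holds.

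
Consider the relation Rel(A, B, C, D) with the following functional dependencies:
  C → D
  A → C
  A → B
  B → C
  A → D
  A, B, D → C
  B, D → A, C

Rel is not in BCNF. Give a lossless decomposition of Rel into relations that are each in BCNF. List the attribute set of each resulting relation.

Candidate keys of the original relation: {A}, {B}.
Within {A, B, C, D}: {C}⁺ ∩ {A, B, C, D} = {C, D}, not the whole set, so C → D violates BCNF; decompose into {C, D} and {A, B, C}.
{C, D}: every determinant is a superkey — BCNF.
{A, B, C}: every determinant is a superkey — BCNF.

{A, B, C}; {C, D}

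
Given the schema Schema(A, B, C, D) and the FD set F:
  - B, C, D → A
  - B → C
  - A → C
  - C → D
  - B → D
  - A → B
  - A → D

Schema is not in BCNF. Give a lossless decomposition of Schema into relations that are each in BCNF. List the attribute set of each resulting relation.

Candidate keys of the original relation: {A}, {B}.
{A, B, C, D}: {C} determines {C, D} here but is not a superkey — split on C → D, giving {C, D} and {A, B, C}.
{C, D} has no BCNF violation.
{A, B, C} has no BCNF violation.

{A, B, C}; {C, D}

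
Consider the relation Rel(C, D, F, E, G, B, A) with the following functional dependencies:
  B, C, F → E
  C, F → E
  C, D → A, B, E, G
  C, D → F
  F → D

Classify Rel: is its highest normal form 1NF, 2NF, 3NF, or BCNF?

3NF

Candidate keys: {C, D}, {C, F}. Prime attributes: {C, D, F}.
For F → D we have {F}⁺ = {D, F}; {F} is not a superkey, so BCNF fails.
But every attribute on its right side ({D}) is prime, and the same holds for every other non-superkey FD, so 3NF still holds.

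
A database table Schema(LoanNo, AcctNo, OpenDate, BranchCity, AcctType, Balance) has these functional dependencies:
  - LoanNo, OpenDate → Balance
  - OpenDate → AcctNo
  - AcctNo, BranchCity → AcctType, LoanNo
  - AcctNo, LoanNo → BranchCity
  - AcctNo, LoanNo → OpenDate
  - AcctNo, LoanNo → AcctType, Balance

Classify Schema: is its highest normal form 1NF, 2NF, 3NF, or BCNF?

3NF

Candidate keys: {AcctNo, BranchCity}, {AcctNo, LoanNo}, {BranchCity, OpenDate}, {LoanNo, OpenDate}. Prime attributes: {AcctNo, BranchCity, LoanNo, OpenDate}.
OpenDate → AcctNo breaks BCNF: {OpenDate}⁺ = {AcctNo, OpenDate}, so {OpenDate} is not a superkey.
Since {AcctNo} ⊆ prime attributes and every other non-superkey FD also has a prime right side, the schema is in 3NF.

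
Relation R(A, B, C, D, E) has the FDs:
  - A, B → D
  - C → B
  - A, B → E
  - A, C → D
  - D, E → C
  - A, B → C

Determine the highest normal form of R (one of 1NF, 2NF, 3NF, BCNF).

3NF

Candidate keys: {A, B}, {A, C}, {A, D, E}. Prime attributes: {A, B, C, D, E}.
C → B breaks BCNF: {C}⁺ = {B, C}, so {C} is not a superkey.
But every attribute on its right side ({B}) is prime, and the same holds for every other non-superkey FD, so 3NF still holds.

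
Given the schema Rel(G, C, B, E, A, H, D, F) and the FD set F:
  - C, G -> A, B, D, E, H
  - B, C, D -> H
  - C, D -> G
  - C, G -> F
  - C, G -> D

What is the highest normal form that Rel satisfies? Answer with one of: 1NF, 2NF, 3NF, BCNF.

BCNF

Candidate keys: {C, D}, {C, G}. Prime attributes: {C, D, G}.
Every FD has a superkey on the left, so the relation is in BCNF.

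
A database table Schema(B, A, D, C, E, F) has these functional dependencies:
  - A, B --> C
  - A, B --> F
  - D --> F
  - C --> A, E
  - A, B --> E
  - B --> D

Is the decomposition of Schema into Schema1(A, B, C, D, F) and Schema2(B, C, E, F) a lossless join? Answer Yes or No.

Yes

Schema1 ∩ Schema2 = {B, C, F}; its closure under F is {A, B, C, D, E, F}.
Schema1 is contained in that closure, so Schema1 ∩ Schema2 --> Schema1 holds and the join is lossless.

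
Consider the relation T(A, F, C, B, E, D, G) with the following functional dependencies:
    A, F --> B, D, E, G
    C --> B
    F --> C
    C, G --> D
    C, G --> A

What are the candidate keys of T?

{A, F}, {F, G}

Attributes never on any right-hand side: {F} — every candidate key must contain it.
{A, F} is a candidate key since {A, F}⁺ = {A, B, C, D, E, F, G} covers every attribute.
{F, G} is a candidate key since {F, G}⁺ = {A, B, C, D, E, F, G} covers every attribute.
No proper subset of any of these is a key, and no other minimal superkey exists.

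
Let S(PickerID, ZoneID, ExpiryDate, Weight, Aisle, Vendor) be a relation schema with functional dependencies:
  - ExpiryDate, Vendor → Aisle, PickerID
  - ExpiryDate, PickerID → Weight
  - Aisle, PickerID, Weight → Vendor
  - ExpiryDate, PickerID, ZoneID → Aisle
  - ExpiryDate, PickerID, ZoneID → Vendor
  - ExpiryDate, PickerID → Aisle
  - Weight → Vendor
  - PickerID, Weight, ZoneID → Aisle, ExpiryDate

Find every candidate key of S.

{ZoneID} never appears on the right of any FD, so every key must include it.
Closure of {ExpiryDate, PickerID, ZoneID} is {Aisle, ExpiryDate, PickerID, Vendor, Weight, ZoneID}, the whole schema; {ExpiryDate, PickerID, ZoneID} is a candidate key.
Closure of {ExpiryDate, Vendor, ZoneID} is {Aisle, ExpiryDate, PickerID, Vendor, Weight, ZoneID}, the whole schema; {ExpiryDate, Vendor, ZoneID} is a candidate key.
Closure of {ExpiryDate, Weight, ZoneID} is {Aisle, ExpiryDate, PickerID, Vendor, Weight, ZoneID}, the whole schema; {ExpiryDate, Weight, ZoneID} is a candidate key.
Closure of {PickerID, Weight, ZoneID} is {Aisle, ExpiryDate, PickerID, Vendor, Weight, ZoneID}, the whole schema; {PickerID, Weight, ZoneID} is a candidate key.
These are minimal and exhaustive — every other superkey contains one of them.

{ExpiryDate, PickerID, ZoneID}, {ExpiryDate, Vendor, ZoneID}, {ExpiryDate, Weight, ZoneID}, {PickerID, Weight, ZoneID}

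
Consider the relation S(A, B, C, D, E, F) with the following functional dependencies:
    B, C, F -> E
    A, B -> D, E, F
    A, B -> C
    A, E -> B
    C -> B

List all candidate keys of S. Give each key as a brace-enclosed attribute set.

No FD produces {A}, so it must be in every candidate key.
{A, B} is a candidate key since {A, B}⁺ = {A, B, C, D, E, F} covers every attribute.
{A, C} is a candidate key since {A, C}⁺ = {A, B, C, D, E, F} covers every attribute.
{A, E} is a candidate key since {A, E}⁺ = {A, B, C, D, E, F} covers every attribute.
These are minimal and exhaustive — every other superkey contains one of them.

{A, B}, {A, C}, {A, E}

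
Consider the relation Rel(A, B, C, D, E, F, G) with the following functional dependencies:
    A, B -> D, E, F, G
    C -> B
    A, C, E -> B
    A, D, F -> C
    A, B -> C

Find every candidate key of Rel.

{A, B}, {A, C}, {A, D, F}

No FD produces {A}, so it must be in every candidate key.
{A, B}⁺ = {A, B, C, D, E, F, G} — all of the relation — so {A, B} is a candidate key.
{A, C}⁺ = {A, B, C, D, E, F, G} — all of the relation — so {A, C} is a candidate key.
{A, D, F}⁺ = {A, B, C, D, E, F, G} — all of the relation — so {A, D, F} is a candidate key.
Any other superkey properly contains one of these, so there are no further candidate keys.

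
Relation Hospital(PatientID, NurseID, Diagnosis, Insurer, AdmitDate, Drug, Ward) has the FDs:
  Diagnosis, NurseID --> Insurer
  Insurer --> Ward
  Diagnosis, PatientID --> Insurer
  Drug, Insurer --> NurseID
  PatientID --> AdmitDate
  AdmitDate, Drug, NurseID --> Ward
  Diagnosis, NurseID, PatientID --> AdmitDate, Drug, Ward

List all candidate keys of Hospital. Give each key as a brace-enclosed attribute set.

{Diagnosis, Drug, PatientID}, {Diagnosis, NurseID, PatientID}

Attributes never on any right-hand side: {Diagnosis, PatientID} — every candidate key must contain all of them.
{Diagnosis, Drug, PatientID} is a candidate key since {Diagnosis, Drug, PatientID}⁺ = {AdmitDate, Diagnosis, Drug, Insurer, NurseID, PatientID, Ward} covers every attribute.
{Diagnosis, NurseID, PatientID} is a candidate key since {Diagnosis, NurseID, PatientID}⁺ = {AdmitDate, Diagnosis, Drug, Insurer, NurseID, PatientID, Ward} covers every attribute.
These are minimal and exhaustive — every other superkey contains one of them.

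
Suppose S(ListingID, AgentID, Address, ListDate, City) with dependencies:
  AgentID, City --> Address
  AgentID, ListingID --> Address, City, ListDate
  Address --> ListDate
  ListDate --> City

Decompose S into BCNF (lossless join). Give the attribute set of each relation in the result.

{Address, AgentID}; {Address, ListDate}; {AgentID, City, ListingID}; {City, ListDate}

Candidate key of the original relation: {AgentID, ListingID}.
Within {Address, AgentID, City, ListDate, ListingID}: {AgentID, City}⁺ ∩ {Address, AgentID, City, ListDate, ListingID} = {Address, AgentID, City, ListDate}, not the whole set, so AgentID, City --> Address, ListDate violates BCNF; decompose into {Address, AgentID, City, ListDate} and {AgentID, City, ListingID}.
Within {Address, AgentID, City, ListDate}: {Address}⁺ ∩ {Address, AgentID, City, ListDate} = {Address, City, ListDate}, not the whole set, so Address --> City, ListDate violates BCNF; decompose into {Address, City, ListDate} and {Address, AgentID}.
Within {Address, City, ListDate}: {ListDate}⁺ ∩ {Address, City, ListDate} = {City, ListDate}, not the whole set, so ListDate --> City violates BCNF; decompose into {City, ListDate} and {Address, ListDate}.
{City, ListDate} is in BCNF.
{Address, ListDate} is in BCNF.
{Address, AgentID} is in BCNF.
{AgentID, City, ListingID} is in BCNF.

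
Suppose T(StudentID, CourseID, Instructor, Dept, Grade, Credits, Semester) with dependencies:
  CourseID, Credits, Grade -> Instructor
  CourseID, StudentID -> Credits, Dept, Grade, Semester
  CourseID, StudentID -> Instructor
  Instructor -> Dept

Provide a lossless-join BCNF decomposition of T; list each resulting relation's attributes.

{CourseID, Credits, Grade, Instructor}; {CourseID, Credits, Grade, Semester, StudentID}; {Dept, Instructor}

Candidate key of the original relation: {CourseID, StudentID}.
{CourseID, Credits, Dept, Grade, Instructor, Semester, StudentID}: {CourseID, Credits, Grade} determines {CourseID, Credits, Dept, Grade, Instructor} here but is not a superkey — split on CourseID, Credits, Grade -> Dept, Instructor, giving {CourseID, Credits, Dept, Grade, Instructor} and {CourseID, Credits, Grade, Semester, StudentID}.
{CourseID, Credits, Dept, Grade, Instructor}: {Instructor} determines {Dept, Instructor} here but is not a superkey — split on Instructor -> Dept, giving {Dept, Instructor} and {CourseID, Credits, Grade, Instructor}.
{Dept, Instructor}: every determinant is a superkey — BCNF.
{CourseID, Credits, Grade, Instructor}: every determinant is a superkey — BCNF.
{CourseID, Credits, Grade, Semester, StudentID}: every determinant is a superkey — BCNF.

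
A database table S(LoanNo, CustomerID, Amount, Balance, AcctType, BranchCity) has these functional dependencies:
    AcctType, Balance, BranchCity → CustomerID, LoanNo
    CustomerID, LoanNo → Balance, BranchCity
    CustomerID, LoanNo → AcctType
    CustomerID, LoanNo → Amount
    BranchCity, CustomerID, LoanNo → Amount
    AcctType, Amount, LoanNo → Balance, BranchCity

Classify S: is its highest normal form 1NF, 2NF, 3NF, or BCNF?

Candidate keys: {AcctType, Amount, LoanNo}, {AcctType, Balance, BranchCity}, {CustomerID, LoanNo}. Prime attributes: {AcctType, Amount, Balance, BranchCity, CustomerID, LoanNo}.
Every FD has a superkey on the left, so the relation is in BCNF.

BCNF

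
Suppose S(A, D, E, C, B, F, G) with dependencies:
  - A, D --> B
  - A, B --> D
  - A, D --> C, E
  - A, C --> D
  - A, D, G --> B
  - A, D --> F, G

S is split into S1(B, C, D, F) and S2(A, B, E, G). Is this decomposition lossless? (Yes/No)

Common attributes: {B}; their closure is {B}.
Neither S1 nor S2 is contained in that closure, so the decomposition is lossy.

No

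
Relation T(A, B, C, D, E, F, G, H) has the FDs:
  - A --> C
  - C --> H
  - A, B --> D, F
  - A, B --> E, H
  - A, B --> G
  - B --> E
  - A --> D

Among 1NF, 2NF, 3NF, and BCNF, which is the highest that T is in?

1NF

Candidate key: {A, B}. Prime attributes: {A, B}.
A --> C: {A}⁺ = {A, C, D, H}, which is not all of the attributes, so the left side is not a superkey — BCNF is violated.
Because {C} is non-prime and the left side of A --> C is not a superkey, the relation is not in 3NF.
Since {A} ⊂ {A, B} and {A}⁺ ⊇ {C, D, H} with {C, D, H} non-prime, there is a partial dependency; 2NF fails.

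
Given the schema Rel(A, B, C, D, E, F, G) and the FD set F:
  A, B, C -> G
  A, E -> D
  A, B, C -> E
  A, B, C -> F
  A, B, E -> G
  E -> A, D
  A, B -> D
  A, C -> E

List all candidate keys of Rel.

{A, B, C}, {B, C, E}

Attributes never on any right-hand side: {B, C} — every candidate key must contain all of them.
{A, B, C} is a candidate key since {A, B, C}⁺ = {A, B, C, D, E, F, G} covers every attribute.
{B, C, E} is a candidate key since {B, C, E}⁺ = {A, B, C, D, E, F, G} covers every attribute.
These are minimal and exhaustive — every other superkey contains one of them.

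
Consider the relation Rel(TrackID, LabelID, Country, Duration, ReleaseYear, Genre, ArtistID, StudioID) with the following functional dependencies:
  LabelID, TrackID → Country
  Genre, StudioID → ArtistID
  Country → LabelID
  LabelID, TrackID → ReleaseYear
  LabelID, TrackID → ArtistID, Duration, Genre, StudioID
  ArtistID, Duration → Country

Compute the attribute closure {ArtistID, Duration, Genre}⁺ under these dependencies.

{ArtistID, Country, Duration, Genre, LabelID}

Start with {ArtistID, Duration, Genre}.
ArtistID, Duration → Country applies; add {Country} → now {ArtistID, Country, Duration, Genre}.
Country → LabelID applies; add {LabelID} → now {ArtistID, Country, Duration, Genre, LabelID}.
No further FD applies.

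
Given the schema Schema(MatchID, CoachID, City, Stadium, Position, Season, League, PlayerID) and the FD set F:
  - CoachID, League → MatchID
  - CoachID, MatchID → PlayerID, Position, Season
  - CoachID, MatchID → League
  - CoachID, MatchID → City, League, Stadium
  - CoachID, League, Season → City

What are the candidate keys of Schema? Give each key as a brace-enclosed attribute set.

{CoachID, League}, {CoachID, MatchID}

Attributes never on any right-hand side: {CoachID} — every candidate key must contain it.
Closure of {CoachID, League} is {City, CoachID, League, MatchID, PlayerID, Position, Season, Stadium}, the whole schema; {CoachID, League} is a candidate key.
Closure of {CoachID, MatchID} is {City, CoachID, League, MatchID, PlayerID, Position, Season, Stadium}, the whole schema; {CoachID, MatchID} is a candidate key.
No proper subset of any of these is a key, and no other minimal superkey exists.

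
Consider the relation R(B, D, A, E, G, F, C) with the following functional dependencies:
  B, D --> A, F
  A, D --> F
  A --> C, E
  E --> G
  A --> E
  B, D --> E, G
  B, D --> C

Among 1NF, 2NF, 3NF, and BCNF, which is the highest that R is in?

2NF

Candidate key: {B, D}. Prime attributes: {B, D}.
A, D --> F: {A, D}⁺ = {A, C, D, E, F, G}, which is not all of the attributes, so the left side is not a superkey — BCNF is violated.
A, D --> F determines the non-prime attribute {F} from a non-superkey — 3NF is violated.
No non-prime attribute depends on a proper subset of any candidate key, so 2NF holds.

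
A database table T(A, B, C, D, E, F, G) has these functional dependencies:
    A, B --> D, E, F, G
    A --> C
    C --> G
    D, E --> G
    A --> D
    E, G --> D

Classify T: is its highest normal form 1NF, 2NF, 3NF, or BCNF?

1NF

Candidate key: {A, B}. Prime attributes: {A, B}.
For A --> C we have {A}⁺ = {A, C, D, G}; {A} is not a superkey, so BCNF fails.
A --> C has non-prime {C} on the right and a non-superkey on the left, so 3NF fails.
Since {A} ⊂ {A, B} and {A}⁺ ⊇ {C, D, G} with {C, D, G} non-prime, there is a partial dependency; 2NF fails.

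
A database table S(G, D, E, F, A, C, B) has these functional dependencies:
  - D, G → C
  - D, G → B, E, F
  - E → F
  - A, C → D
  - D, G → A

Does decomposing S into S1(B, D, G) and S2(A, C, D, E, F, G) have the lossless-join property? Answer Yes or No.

Common attributes: {D, G}; their closure is {A, B, C, D, E, F, G}.
This includes all of S1, so the common attributes are a superkey of S1 — the join is lossless.

Yes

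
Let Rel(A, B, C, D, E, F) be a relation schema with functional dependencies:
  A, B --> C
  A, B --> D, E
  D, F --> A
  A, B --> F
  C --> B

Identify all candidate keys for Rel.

Closure of {A, B} is {A, B, C, D, E, F}, the whole schema; {A, B} is a candidate key.
Closure of {A, C} is {A, B, C, D, E, F}, the whole schema; {A, C} is a candidate key.
Closure of {B, D, F} is {A, B, C, D, E, F}, the whole schema; {B, D, F} is a candidate key.
Closure of {C, D, F} is {A, B, C, D, E, F}, the whole schema; {C, D, F} is a candidate key.
No proper subset of any of these is a key, and no other minimal superkey exists.

{A, B}, {A, C}, {B, D, F}, {C, D, F}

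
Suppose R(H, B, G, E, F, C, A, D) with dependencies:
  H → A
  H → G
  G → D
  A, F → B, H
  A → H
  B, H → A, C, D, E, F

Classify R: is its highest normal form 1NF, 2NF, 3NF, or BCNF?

Candidate keys: {A, B}, {A, F}, {B, H}, {F, H}. Prime attributes: {A, B, F, H}.
H → A: {H}⁺ = {A, D, G, H}, which is not all of the attributes, so the left side is not a superkey — BCNF is violated.
Because {G} is non-prime and the left side of H → G is not a superkey, the relation is not in 3NF.
The proper key subset {A} of {A, B} determines non-prime {D, G}, so the relation is not even in 2NF.

1NF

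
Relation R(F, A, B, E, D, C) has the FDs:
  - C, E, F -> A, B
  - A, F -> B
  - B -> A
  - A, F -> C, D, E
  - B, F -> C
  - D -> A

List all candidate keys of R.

{A, F}, {B, F}, {C, E, F}, {D, F}

{F} never appears on the right of any FD, so every key must include it.
{A, F}⁺ = {A, B, C, D, E, F} — all of the relation — so {A, F} is a candidate key.
{B, F}⁺ = {A, B, C, D, E, F} — all of the relation — so {B, F} is a candidate key.
{D, F}⁺ = {A, B, C, D, E, F} — all of the relation — so {D, F} is a candidate key.
{C, E, F}⁺ = {A, B, C, D, E, F} — all of the relation — so {C, E, F} is a candidate key.
No proper subset of any of these is a key, and no other minimal superkey exists.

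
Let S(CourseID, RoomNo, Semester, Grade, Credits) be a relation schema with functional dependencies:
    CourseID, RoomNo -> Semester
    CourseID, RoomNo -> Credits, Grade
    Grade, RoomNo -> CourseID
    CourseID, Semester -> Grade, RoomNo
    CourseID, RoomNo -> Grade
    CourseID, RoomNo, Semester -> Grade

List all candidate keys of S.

{CourseID, RoomNo} is a candidate key since {CourseID, RoomNo}⁺ = {CourseID, Credits, Grade, RoomNo, Semester} covers every attribute.
{CourseID, Semester} is a candidate key since {CourseID, Semester}⁺ = {CourseID, Credits, Grade, RoomNo, Semester} covers every attribute.
{Grade, RoomNo} is a candidate key since {Grade, RoomNo}⁺ = {CourseID, Credits, Grade, RoomNo, Semester} covers every attribute.
Any other superkey properly contains one of these, so there are no further candidate keys.

{CourseID, RoomNo}, {CourseID, Semester}, {Grade, RoomNo}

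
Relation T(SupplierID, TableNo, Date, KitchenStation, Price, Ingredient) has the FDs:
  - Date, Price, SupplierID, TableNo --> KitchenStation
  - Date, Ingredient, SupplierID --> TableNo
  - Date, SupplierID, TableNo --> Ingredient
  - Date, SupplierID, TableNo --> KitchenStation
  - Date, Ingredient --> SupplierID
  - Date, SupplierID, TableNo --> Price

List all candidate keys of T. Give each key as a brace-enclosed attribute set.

{Date} never appears on the right of any FD, so every key must include it.
{Date, Ingredient}⁺ = {Date, Ingredient, KitchenStation, Price, SupplierID, TableNo} — all of the relation — so {Date, Ingredient} is a candidate key.
{Date, SupplierID, TableNo}⁺ = {Date, Ingredient, KitchenStation, Price, SupplierID, TableNo} — all of the relation — so {Date, SupplierID, TableNo} is a candidate key.
These are minimal and exhaustive — every other superkey contains one of them.

{Date, Ingredient}, {Date, SupplierID, TableNo}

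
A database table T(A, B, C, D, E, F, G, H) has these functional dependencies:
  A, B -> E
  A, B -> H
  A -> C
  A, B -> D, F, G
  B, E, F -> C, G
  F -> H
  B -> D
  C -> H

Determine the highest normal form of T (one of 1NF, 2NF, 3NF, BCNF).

1NF

Candidate key: {A, B}. Prime attributes: {A, B}.
A -> C breaks BCNF: {A}⁺ = {A, C, H}, so {A} is not a superkey.
Because {C} is non-prime and the left side of A -> C is not a superkey, the relation is not in 3NF.
{A} is a proper subset of the key {A, B}, and {A}⁺ contains the non-prime attributes {C, H} — a partial dependency, so 2NF is violated.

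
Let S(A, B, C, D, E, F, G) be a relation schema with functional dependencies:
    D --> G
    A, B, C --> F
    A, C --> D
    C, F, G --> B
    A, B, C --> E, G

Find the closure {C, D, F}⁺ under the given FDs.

{B, C, D, F, G}

Start with {C, D, F}.
D --> G applies; add {G} → now {C, D, F, G}.
C, F, G --> B applies; add {B} → now {B, C, D, F, G}.
No further FD applies.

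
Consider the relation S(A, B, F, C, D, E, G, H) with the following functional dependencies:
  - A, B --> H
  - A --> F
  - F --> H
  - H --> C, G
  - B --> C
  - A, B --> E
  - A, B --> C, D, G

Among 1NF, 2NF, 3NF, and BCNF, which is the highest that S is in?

1NF

Candidate key: {A, B}. Prime attributes: {A, B}.
A --> F: {A}⁺ = {A, C, F, G, H}, which is not all of the attributes, so the left side is not a superkey — BCNF is violated.
Because {F} is non-prime and the left side of A --> F is not a superkey, the relation is not in 3NF.
Since {A} ⊂ {A, B} and {A}⁺ ⊇ {C, F, G, H} with {C, F, G, H} non-prime, there is a partial dependency; 2NF fails.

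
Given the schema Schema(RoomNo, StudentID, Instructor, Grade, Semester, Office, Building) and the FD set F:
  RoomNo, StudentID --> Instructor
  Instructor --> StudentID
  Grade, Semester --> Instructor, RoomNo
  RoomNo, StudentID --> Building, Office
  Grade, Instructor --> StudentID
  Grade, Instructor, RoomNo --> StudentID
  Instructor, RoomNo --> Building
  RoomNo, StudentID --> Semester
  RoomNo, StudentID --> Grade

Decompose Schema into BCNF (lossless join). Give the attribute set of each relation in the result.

Candidate keys of the original relation: {Grade, Semester}, {Instructor, RoomNo}, {RoomNo, StudentID}.
Within {Building, Grade, Instructor, Office, RoomNo, Semester, StudentID}: {Instructor}⁺ ∩ {Building, Grade, Instructor, Office, RoomNo, Semester, StudentID} = {Instructor, StudentID}, not the whole set, so Instructor --> StudentID violates BCNF; decompose into {Instructor, StudentID} and {Building, Grade, Instructor, Office, RoomNo, Semester}.
{Instructor, StudentID} has no BCNF violation.
{Building, Grade, Instructor, Office, RoomNo, Semester} has no BCNF violation.

{Building, Grade, Instructor, Office, RoomNo, Semester}; {Instructor, StudentID}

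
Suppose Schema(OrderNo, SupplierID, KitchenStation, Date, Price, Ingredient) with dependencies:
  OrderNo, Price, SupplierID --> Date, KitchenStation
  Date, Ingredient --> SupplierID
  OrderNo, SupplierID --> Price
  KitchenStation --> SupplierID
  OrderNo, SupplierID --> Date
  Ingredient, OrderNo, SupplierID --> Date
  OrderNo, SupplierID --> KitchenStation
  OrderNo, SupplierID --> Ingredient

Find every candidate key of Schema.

Attributes never on any right-hand side: {OrderNo} — every candidate key must contain it.
Closure of {KitchenStation, OrderNo} is {Date, Ingredient, KitchenStation, OrderNo, Price, SupplierID}, the whole schema; {KitchenStation, OrderNo} is a candidate key.
Closure of {OrderNo, SupplierID} is {Date, Ingredient, KitchenStation, OrderNo, Price, SupplierID}, the whole schema; {OrderNo, SupplierID} is a candidate key.
Closure of {Date, Ingredient, OrderNo} is {Date, Ingredient, KitchenStation, OrderNo, Price, SupplierID}, the whole schema; {Date, Ingredient, OrderNo} is a candidate key.
No proper subset of any of these is a key, and no other minimal superkey exists.

{Date, Ingredient, OrderNo}, {KitchenStation, OrderNo}, {OrderNo, SupplierID}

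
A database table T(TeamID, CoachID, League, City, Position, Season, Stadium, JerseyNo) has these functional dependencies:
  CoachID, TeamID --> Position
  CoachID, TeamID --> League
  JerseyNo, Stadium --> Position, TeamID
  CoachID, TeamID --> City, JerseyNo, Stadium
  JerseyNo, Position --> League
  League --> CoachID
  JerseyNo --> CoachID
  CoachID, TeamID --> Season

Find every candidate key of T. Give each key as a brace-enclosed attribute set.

{CoachID, TeamID} is a candidate key since {CoachID, TeamID}⁺ = {City, CoachID, JerseyNo, League, Position, Season, Stadium, TeamID} covers every attribute.
{JerseyNo, Stadium} is a candidate key since {JerseyNo, Stadium}⁺ = {City, CoachID, JerseyNo, League, Position, Season, Stadium, TeamID} covers every attribute.
{JerseyNo, TeamID} is a candidate key since {JerseyNo, TeamID}⁺ = {City, CoachID, JerseyNo, League, Position, Season, Stadium, TeamID} covers every attribute.
{League, TeamID} is a candidate key since {League, TeamID}⁺ = {City, CoachID, JerseyNo, League, Position, Season, Stadium, TeamID} covers every attribute.
No proper subset of any of these is a key, and no other minimal superkey exists.

{CoachID, TeamID}, {JerseyNo, Stadium}, {JerseyNo, TeamID}, {League, TeamID}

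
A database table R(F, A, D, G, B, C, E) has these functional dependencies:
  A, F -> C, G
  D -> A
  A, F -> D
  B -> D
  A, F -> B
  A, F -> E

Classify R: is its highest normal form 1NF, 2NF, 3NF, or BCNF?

Candidate keys: {A, F}, {B, F}, {D, F}. Prime attributes: {A, B, D, F}.
For D -> A we have {D}⁺ = {A, D}; {D} is not a superkey, so BCNF fails.
But every attribute on its right side ({A}) is prime, and the same holds for every other non-superkey FD, so 3NF still holds.

3NF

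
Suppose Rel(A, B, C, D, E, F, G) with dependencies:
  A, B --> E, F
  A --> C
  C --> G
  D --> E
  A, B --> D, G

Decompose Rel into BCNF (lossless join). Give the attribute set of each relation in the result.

{A, B, D, F}; {A, C}; {C, G}; {D, E}

Candidate key of the original relation: {A, B}.
Within {A, B, C, D, E, F, G}: {A}⁺ ∩ {A, B, C, D, E, F, G} = {A, C, G}, not the whole set, so A --> C, G violates BCNF; decompose into {A, C, G} and {A, B, D, E, F}.
Within {A, C, G}: {C}⁺ ∩ {A, C, G} = {C, G}, not the whole set, so C --> G violates BCNF; decompose into {C, G} and {A, C}.
{C, G} has no BCNF violation.
{A, C} has no BCNF violation.
Within {A, B, D, E, F}: {D}⁺ ∩ {A, B, D, E, F} = {D, E}, not the whole set, so D --> E violates BCNF; decompose into {D, E} and {A, B, D, F}.
{D, E} has no BCNF violation.
{A, B, D, F} has no BCNF violation.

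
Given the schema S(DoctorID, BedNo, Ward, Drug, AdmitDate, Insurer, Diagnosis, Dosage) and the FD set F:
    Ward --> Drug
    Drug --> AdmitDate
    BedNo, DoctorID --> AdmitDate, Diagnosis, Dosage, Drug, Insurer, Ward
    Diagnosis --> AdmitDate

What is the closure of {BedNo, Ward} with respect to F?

Start with {BedNo, Ward}.
Ward --> Drug applies; add {Drug} → now {BedNo, Drug, Ward}.
Drug --> AdmitDate applies; add {AdmitDate} → now {AdmitDate, BedNo, Drug, Ward}.
No further FD applies.

{AdmitDate, BedNo, Drug, Ward}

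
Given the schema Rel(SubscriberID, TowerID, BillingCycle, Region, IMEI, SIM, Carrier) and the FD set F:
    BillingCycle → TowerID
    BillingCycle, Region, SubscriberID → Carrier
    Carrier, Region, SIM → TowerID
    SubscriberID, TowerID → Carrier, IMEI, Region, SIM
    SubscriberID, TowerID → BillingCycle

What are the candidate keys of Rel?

{BillingCycle, SubscriberID}, {Carrier, Region, SIM, SubscriberID}, {SubscriberID, TowerID}

No FD produces {SubscriberID}, so it must be in every candidate key.
{BillingCycle, SubscriberID}⁺ = {BillingCycle, Carrier, IMEI, Region, SIM, SubscriberID, TowerID}, which is every attribute, so {BillingCycle, SubscriberID} is a candidate key.
{SubscriberID, TowerID}⁺ = {BillingCycle, Carrier, IMEI, Region, SIM, SubscriberID, TowerID}, which is every attribute, so {SubscriberID, TowerID} is a candidate key.
{Carrier, Region, SIM, SubscriberID}⁺ = {BillingCycle, Carrier, IMEI, Region, SIM, SubscriberID, TowerID}, which is every attribute, so {Carrier, Region, SIM, SubscriberID} is a candidate key.
No proper subset of any of these is a key, and no other minimal superkey exists.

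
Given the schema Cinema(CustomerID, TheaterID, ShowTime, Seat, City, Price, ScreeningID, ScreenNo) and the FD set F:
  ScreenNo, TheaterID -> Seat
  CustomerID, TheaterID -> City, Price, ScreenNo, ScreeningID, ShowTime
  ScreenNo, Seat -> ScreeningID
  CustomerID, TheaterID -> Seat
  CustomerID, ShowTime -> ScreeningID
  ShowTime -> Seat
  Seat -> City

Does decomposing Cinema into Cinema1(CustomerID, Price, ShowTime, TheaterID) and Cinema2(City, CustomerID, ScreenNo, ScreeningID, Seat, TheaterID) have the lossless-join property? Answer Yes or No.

Yes

Common attributes: {CustomerID, TheaterID}; their closure is {City, CustomerID, Price, ScreenNo, ScreeningID, Seat, ShowTime, TheaterID}.
This includes all of Cinema1, so the common attributes are a superkey of Cinema1 — the join is lossless.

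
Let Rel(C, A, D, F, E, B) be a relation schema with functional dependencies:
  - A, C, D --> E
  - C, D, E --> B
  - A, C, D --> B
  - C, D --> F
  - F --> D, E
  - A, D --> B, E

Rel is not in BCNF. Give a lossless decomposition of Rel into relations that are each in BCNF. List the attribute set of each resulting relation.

Candidate keys of the original relation: {A, C, D}, {A, C, F}.
Within {A, B, C, D, E, F}: {C, D, E}⁺ ∩ {A, B, C, D, E, F} = {B, C, D, E, F}, not the whole set, so C, D, E --> B, F violates BCNF; decompose into {B, C, D, E, F} and {A, C, D, E}.
Within {B, C, D, E, F}: {F}⁺ ∩ {B, C, D, E, F} = {D, E, F}, not the whole set, so F --> D, E violates BCNF; decompose into {D, E, F} and {B, C, F}.
{D, E, F} is in BCNF.
{B, C, F} is in BCNF.
Within {A, C, D, E}: {C, D}⁺ ∩ {A, C, D, E} = {C, D, E}, not the whole set, so C, D --> E violates BCNF; decompose into {C, D, E} and {A, C, D}.
{C, D, E} is in BCNF.
{A, C, D} is in BCNF.

{A, C, D}; {B, C, F}; {C, D, E}; {D, E, F}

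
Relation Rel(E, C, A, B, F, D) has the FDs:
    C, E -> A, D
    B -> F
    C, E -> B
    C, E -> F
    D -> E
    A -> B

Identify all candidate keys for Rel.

{C} never appears on the right of any FD, so every key must include it.
Closure of {C, D} is {A, B, C, D, E, F}, the whole schema; {C, D} is a candidate key.
Closure of {C, E} is {A, B, C, D, E, F}, the whole schema; {C, E} is a candidate key.
Any other superkey properly contains one of these, so there are no further candidate keys.

{C, D}, {C, E}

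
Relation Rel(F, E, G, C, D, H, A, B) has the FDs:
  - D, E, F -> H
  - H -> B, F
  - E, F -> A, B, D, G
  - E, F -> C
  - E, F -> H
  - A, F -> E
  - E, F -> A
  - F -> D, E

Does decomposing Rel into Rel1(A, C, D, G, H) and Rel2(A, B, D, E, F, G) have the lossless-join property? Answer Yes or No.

No

Common attributes: {A, D, G}; their closure is {A, D, G}.
The closure covers neither Rel1 nor Rel2 entirely; the join is not lossless.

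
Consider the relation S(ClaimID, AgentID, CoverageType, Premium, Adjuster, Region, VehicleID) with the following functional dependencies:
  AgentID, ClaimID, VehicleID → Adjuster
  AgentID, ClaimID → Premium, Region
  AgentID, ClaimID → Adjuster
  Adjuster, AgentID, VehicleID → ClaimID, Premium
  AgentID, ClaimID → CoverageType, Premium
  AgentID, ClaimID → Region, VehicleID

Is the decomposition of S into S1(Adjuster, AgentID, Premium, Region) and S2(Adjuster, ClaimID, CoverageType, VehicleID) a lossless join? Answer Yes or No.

Common attributes: {Adjuster}; their closure is {Adjuster}.
Neither S1 nor S2 is contained in that closure, so the decomposition is lossy.

No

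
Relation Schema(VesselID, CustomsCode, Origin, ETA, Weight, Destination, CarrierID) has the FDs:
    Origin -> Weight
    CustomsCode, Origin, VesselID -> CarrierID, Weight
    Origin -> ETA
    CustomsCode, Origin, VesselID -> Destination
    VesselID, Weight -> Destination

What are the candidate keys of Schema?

Attributes never on any right-hand side: {CustomsCode, Origin, VesselID} — every candidate key must contain all of them.
{CustomsCode, Origin, VesselID}⁺ = {CarrierID, CustomsCode, Destination, ETA, Origin, VesselID, Weight}, which is every attribute, so {CustomsCode, Origin, VesselID} is a candidate key.
No smaller or unrelated set reaches every attribute, so there are no other keys.

{CustomsCode, Origin, VesselID}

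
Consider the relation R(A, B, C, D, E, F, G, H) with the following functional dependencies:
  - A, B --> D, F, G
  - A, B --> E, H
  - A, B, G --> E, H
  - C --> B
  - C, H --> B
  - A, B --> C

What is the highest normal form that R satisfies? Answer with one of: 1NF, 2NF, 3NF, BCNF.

3NF

Candidate keys: {A, B}, {A, C}. Prime attributes: {A, B, C}.
C --> B breaks BCNF: {C}⁺ = {B, C}, so {C} is not a superkey.
Its right-hand attributes {B} are all prime, as are those of every other non-superkey FD — the relation is in 3NF.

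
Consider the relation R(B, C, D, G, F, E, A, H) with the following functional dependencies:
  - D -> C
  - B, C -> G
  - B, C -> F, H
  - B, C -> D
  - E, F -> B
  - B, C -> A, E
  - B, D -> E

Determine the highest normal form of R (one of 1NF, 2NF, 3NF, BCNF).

Candidate keys: {B, C}, {B, D}, {C, E, F}, {D, E, F}. Prime attributes: {B, C, D, E, F}.
D -> C: {D}⁺ = {C, D}, which is not all of the attributes, so the left side is not a superkey — BCNF is violated.
But every attribute on its right side ({C}) is prime, and the same holds for every other non-superkey FD, so 3NF still holds.

3NF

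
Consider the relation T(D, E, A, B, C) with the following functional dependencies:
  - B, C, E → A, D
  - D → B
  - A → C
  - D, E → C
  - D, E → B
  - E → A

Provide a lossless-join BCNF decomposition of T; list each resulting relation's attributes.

Candidate keys of the original relation: {B, E}, {D, E}.
Within {A, B, C, D, E}: {D}⁺ ∩ {A, B, C, D, E} = {B, D}, not the whole set, so D → B violates BCNF; decompose into {B, D} and {A, C, D, E}.
{B, D} has no BCNF violation.
Within {A, C, D, E}: {A}⁺ ∩ {A, C, D, E} = {A, C}, not the whole set, so A → C violates BCNF; decompose into {A, C} and {A, D, E}.
{A, C} has no BCNF violation.
Within {A, D, E}: {E}⁺ ∩ {A, D, E} = {A, E}, not the whole set, so E → A violates BCNF; decompose into {A, E} and {D, E}.
{A, E} has no BCNF violation.
{D, E} has no BCNF violation.

{A, C}; {A, E}; {B, D}; {D, E}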